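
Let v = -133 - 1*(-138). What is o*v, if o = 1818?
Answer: 9090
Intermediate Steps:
v = 5 (v = -133 + 138 = 5)
o*v = 1818*5 = 9090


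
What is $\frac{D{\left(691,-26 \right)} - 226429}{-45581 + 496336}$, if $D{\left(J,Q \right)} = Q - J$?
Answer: $- \frac{227146}{450755} \approx -0.50392$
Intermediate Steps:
$\frac{D{\left(691,-26 \right)} - 226429}{-45581 + 496336} = \frac{\left(-26 - 691\right) - 226429}{-45581 + 496336} = \frac{\left(-26 - 691\right) - 226429}{450755} = \left(-717 - 226429\right) \frac{1}{450755} = \left(-227146\right) \frac{1}{450755} = - \frac{227146}{450755}$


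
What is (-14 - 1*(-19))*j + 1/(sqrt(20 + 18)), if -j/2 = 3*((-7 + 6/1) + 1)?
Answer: sqrt(38)/38 ≈ 0.16222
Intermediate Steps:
j = 0 (j = -6*((-7 + 6/1) + 1) = -6*((-7 + 6*1) + 1) = -6*((-7 + 6) + 1) = -6*(-1 + 1) = -6*0 = -2*0 = 0)
(-14 - 1*(-19))*j + 1/(sqrt(20 + 18)) = (-14 - 1*(-19))*0 + 1/(sqrt(20 + 18)) = (-14 + 19)*0 + 1/(sqrt(38)) = 5*0 + sqrt(38)/38 = 0 + sqrt(38)/38 = sqrt(38)/38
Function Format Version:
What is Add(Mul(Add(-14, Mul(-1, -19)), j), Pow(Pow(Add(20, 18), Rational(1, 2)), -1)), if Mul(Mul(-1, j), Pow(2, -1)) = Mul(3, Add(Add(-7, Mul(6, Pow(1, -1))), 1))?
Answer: Mul(Rational(1, 38), Pow(38, Rational(1, 2))) ≈ 0.16222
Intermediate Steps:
j = 0 (j = Mul(-2, Mul(3, Add(Add(-7, Mul(6, Pow(1, -1))), 1))) = Mul(-2, Mul(3, Add(Add(-7, Mul(6, 1)), 1))) = Mul(-2, Mul(3, Add(Add(-7, 6), 1))) = Mul(-2, Mul(3, Add(-1, 1))) = Mul(-2, Mul(3, 0)) = Mul(-2, 0) = 0)
Add(Mul(Add(-14, Mul(-1, -19)), j), Pow(Pow(Add(20, 18), Rational(1, 2)), -1)) = Add(Mul(Add(-14, Mul(-1, -19)), 0), Pow(Pow(Add(20, 18), Rational(1, 2)), -1)) = Add(Mul(Add(-14, 19), 0), Pow(Pow(38, Rational(1, 2)), -1)) = Add(Mul(5, 0), Mul(Rational(1, 38), Pow(38, Rational(1, 2)))) = Add(0, Mul(Rational(1, 38), Pow(38, Rational(1, 2)))) = Mul(Rational(1, 38), Pow(38, Rational(1, 2)))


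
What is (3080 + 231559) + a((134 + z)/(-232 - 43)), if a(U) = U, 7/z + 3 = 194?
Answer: 12324387874/52525 ≈ 2.3464e+5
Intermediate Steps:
z = 7/191 (z = 7/(-3 + 194) = 7/191 ≈ 0.036649)
(3080 + 231559) + a((134 + z)/(-232 - 43)) = (3080 + 231559) + (134 + 7/191)/(-232 - 43) = 234639 + (25601/191)/(-275) = 234639 + (25601/191)*(-1/275) = 234639 - 25601/52525 = 12324387874/52525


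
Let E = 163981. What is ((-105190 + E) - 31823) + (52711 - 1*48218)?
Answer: 31461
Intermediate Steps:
((-105190 + E) - 31823) + (52711 - 1*48218) = ((-105190 + 163981) - 31823) + (52711 - 1*48218) = (58791 - 31823) + (52711 - 48218) = 26968 + 4493 = 31461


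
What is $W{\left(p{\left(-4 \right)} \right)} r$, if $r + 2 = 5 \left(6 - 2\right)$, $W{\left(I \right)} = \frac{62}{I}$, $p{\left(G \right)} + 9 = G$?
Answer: $- \frac{1116}{13} \approx -85.846$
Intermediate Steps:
$p{\left(G \right)} = -9 + G$
$r = 18$ ($r = -2 + 5 \left(6 - 2\right) = -2 + 5 \cdot 4 = -2 + 20 = 18$)
$W{\left(p{\left(-4 \right)} \right)} r = \frac{62}{-9 - 4} \cdot 18 = \frac{62}{-13} \cdot 18 = 62 \left(- \frac{1}{13}\right) 18 = \left(- \frac{62}{13}\right) 18 = - \frac{1116}{13}$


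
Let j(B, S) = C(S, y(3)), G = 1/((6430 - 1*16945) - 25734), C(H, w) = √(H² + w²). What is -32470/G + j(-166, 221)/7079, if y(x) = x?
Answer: 1177005030 + 5*√1954/7079 ≈ 1.1770e+9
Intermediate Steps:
G = -1/36249 (G = 1/((6430 - 16945) - 25734) = 1/(-10515 - 25734) = 1/(-36249) = -1/36249 ≈ -2.7587e-5)
j(B, S) = √(9 + S²) (j(B, S) = √(S² + 3²) = √(S² + 9) = √(9 + S²))
-32470/G + j(-166, 221)/7079 = -32470/(-1/36249) + √(9 + 221²)/7079 = -32470*(-36249) + √(9 + 48841)*(1/7079) = 1177005030 + √48850*(1/7079) = 1177005030 + (5*√1954)*(1/7079) = 1177005030 + 5*√1954/7079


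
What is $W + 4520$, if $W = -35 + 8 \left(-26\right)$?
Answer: $4277$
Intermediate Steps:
$W = -243$ ($W = -35 - 208 = -243$)
$W + 4520 = -243 + 4520 = 4277$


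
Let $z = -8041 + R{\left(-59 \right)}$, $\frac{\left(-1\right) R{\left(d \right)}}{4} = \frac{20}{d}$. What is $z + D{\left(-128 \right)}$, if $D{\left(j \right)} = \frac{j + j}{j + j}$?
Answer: $- \frac{474280}{59} \approx -8038.6$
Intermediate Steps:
$R{\left(d \right)} = - \frac{80}{d}$ ($R{\left(d \right)} = - 4 \frac{20}{d} = - \frac{80}{d}$)
$D{\left(j \right)} = 1$ ($D{\left(j \right)} = \frac{2 j}{2 j} = 2 j \frac{1}{2 j} = 1$)
$z = - \frac{474339}{59}$ ($z = -8041 - \frac{80}{-59} = -8041 - - \frac{80}{59} = -8041 + \frac{80}{59} = - \frac{474339}{59} \approx -8039.6$)
$z + D{\left(-128 \right)} = - \frac{474339}{59} + 1 = - \frac{474280}{59}$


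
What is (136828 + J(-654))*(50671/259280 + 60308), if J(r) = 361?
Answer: 2145184458791179/259280 ≈ 8.2736e+9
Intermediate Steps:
(136828 + J(-654))*(50671/259280 + 60308) = (136828 + 361)*(50671/259280 + 60308) = 137189*(50671*(1/259280) + 60308) = 137189*(50671/259280 + 60308) = 137189*(15636708911/259280) = 2145184458791179/259280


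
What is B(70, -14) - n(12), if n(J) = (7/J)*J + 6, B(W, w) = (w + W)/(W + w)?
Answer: -12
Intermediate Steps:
B(W, w) = 1 (B(W, w) = (W + w)/(W + w) = 1)
n(J) = 13 (n(J) = 7 + 6 = 13)
B(70, -14) - n(12) = 1 - 1*13 = 1 - 13 = -12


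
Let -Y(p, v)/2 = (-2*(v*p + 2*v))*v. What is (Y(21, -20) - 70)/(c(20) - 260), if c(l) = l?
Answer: -3673/24 ≈ -153.04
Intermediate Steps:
Y(p, v) = -2*v*(-4*v - 2*p*v) (Y(p, v) = -2*(-2*(v*p + 2*v))*v = -2*(-2*(p*v + 2*v))*v = -2*(-2*(2*v + p*v))*v = -2*(-4*v - 2*p*v)*v = -2*v*(-4*v - 2*p*v))
(Y(21, -20) - 70)/(c(20) - 260) = (4*(-20)²*(2 + 21) - 70)/(20 - 260) = (4*400*23 - 70)/(-240) = (36800 - 70)*(-1/240) = 36730*(-1/240) = -3673/24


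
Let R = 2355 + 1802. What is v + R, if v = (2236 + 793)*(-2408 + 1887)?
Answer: -1573952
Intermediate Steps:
R = 4157
v = -1578109 (v = 3029*(-521) = -1578109)
v + R = -1578109 + 4157 = -1573952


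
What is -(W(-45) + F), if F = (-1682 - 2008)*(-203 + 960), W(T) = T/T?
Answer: 2793329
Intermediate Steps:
W(T) = 1
F = -2793330 (F = -3690*757 = -2793330)
-(W(-45) + F) = -(1 - 2793330) = -1*(-2793329) = 2793329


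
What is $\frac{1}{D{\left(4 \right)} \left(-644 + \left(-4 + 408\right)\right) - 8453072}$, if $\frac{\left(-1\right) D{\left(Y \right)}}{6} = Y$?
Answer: $- \frac{1}{8447312} \approx -1.1838 \cdot 10^{-7}$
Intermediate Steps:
$D{\left(Y \right)} = - 6 Y$
$\frac{1}{D{\left(4 \right)} \left(-644 + \left(-4 + 408\right)\right) - 8453072} = \frac{1}{\left(-6\right) 4 \left(-644 + \left(-4 + 408\right)\right) - 8453072} = \frac{1}{- 24 \left(-644 + 404\right) - 8453072} = \frac{1}{\left(-24\right) \left(-240\right) - 8453072} = \frac{1}{5760 - 8453072} = \frac{1}{-8447312} = - \frac{1}{8447312}$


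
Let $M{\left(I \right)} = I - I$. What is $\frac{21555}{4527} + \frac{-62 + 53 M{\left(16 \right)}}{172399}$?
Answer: $\frac{412864419}{86716697} \approx 4.7611$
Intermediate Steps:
$M{\left(I \right)} = 0$
$\frac{21555}{4527} + \frac{-62 + 53 M{\left(16 \right)}}{172399} = \frac{21555}{4527} + \frac{-62 + 53 \cdot 0}{172399} = 21555 \cdot \frac{1}{4527} + \left(-62 + 0\right) \frac{1}{172399} = \frac{2395}{503} - \frac{62}{172399} = \frac{412864419}{86716697}$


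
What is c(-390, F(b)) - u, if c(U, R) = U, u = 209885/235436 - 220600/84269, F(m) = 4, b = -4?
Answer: -7703332568225/19839956284 ≈ -388.27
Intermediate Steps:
u = -34250382535/19839956284 (u = 209885*(1/235436) - 220600*1/84269 = 209885/235436 - 220600/84269 = -34250382535/19839956284 ≈ -1.7263)
c(-390, F(b)) - u = -390 - 1*(-34250382535/19839956284) = -390 + 34250382535/19839956284 = -7703332568225/19839956284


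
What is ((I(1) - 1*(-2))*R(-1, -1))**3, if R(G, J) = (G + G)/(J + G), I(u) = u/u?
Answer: 27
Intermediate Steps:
I(u) = 1
R(G, J) = 2*G/(G + J) (R(G, J) = (2*G)/(G + J) = 2*G/(G + J))
((I(1) - 1*(-2))*R(-1, -1))**3 = ((1 - 1*(-2))*(2*(-1)/(-1 - 1)))**3 = ((1 + 2)*(2*(-1)/(-2)))**3 = (3*(2*(-1)*(-1/2)))**3 = (3*1)**3 = 3**3 = 27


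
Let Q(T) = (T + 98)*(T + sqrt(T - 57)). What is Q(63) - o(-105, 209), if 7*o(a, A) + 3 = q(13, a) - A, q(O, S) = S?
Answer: 71318/7 + 161*sqrt(6) ≈ 10583.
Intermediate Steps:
Q(T) = (98 + T)*(T + sqrt(-57 + T))
o(a, A) = -3/7 - A/7 + a/7 (o(a, A) = -3/7 + (a - A)/7 = -3/7 + (-A/7 + a/7) = -3/7 - A/7 + a/7)
Q(63) - o(-105, 209) = (63**2 + 98*63 + 98*sqrt(-57 + 63) + 63*sqrt(-57 + 63)) - (-3/7 - 1/7*209 + (1/7)*(-105)) = (3969 + 6174 + 98*sqrt(6) + 63*sqrt(6)) - (-3/7 - 209/7 - 15) = (10143 + 161*sqrt(6)) - 1*(-317/7) = (10143 + 161*sqrt(6)) + 317/7 = 71318/7 + 161*sqrt(6)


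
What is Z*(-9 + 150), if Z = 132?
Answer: 18612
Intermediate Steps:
Z*(-9 + 150) = 132*(-9 + 150) = 132*141 = 18612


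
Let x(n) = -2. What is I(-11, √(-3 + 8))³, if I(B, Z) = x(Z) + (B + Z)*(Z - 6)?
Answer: 627624 - 267376*√5 ≈ 29753.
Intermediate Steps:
I(B, Z) = -2 + (-6 + Z)*(B + Z) (I(B, Z) = -2 + (B + Z)*(Z - 6) = -2 + (B + Z)*(-6 + Z) = -2 + (-6 + Z)*(B + Z))
I(-11, √(-3 + 8))³ = (-2 + (√(-3 + 8))² - 6*(-11) - 6*√(-3 + 8) - 11*√(-3 + 8))³ = (-2 + (√5)² + 66 - 6*√5 - 11*√5)³ = (-2 + 5 + 66 - 6*√5 - 11*√5)³ = (69 - 17*√5)³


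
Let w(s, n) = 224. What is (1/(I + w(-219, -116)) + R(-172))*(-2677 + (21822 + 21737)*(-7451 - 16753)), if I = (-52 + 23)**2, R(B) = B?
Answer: 193126483022627/1065 ≈ 1.8134e+11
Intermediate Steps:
I = 841 (I = (-29)**2 = 841)
(1/(I + w(-219, -116)) + R(-172))*(-2677 + (21822 + 21737)*(-7451 - 16753)) = (1/(841 + 224) - 172)*(-2677 + (21822 + 21737)*(-7451 - 16753)) = (1/1065 - 172)*(-2677 + 43559*(-24204)) = (1/1065 - 172)*(-2677 - 1054302036) = -183179/1065*(-1054304713) = 193126483022627/1065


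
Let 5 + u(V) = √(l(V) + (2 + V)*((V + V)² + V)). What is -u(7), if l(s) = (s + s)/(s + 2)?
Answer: 5 - √16457/3 ≈ -37.762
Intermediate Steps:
l(s) = 2*s/(2 + s) (l(s) = (2*s)/(2 + s) = 2*s/(2 + s))
u(V) = -5 + √((2 + V)*(V + 4*V²) + 2*V/(2 + V)) (u(V) = -5 + √(2*V/(2 + V) + (2 + V)*((V + V)² + V)) = -5 + √(2*V/(2 + V) + (2 + V)*((2*V)² + V)) = -5 + √(2*V/(2 + V) + (2 + V)*(4*V² + V)) = -5 + √(2*V/(2 + V) + (2 + V)*(V + 4*V²)) = -5 + √((2 + V)*(V + 4*V²) + 2*V/(2 + V)))
-u(7) = -(-5 + √(7*(2 + (2 + 7)*(2 + 4*7² + 9*7))/(2 + 7))) = -(-5 + √(7*(2 + 9*(2 + 4*49 + 63))/9)) = -(-5 + √(7*(⅑)*(2 + 9*(2 + 196 + 63)))) = -(-5 + √(7*(⅑)*(2 + 9*261))) = -(-5 + √(7*(⅑)*(2 + 2349))) = -(-5 + √(7*(⅑)*2351)) = -(-5 + √(16457/9)) = -(-5 + √16457/3) = 5 - √16457/3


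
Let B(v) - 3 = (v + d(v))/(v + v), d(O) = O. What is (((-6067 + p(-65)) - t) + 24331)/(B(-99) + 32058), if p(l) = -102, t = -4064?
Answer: 11113/16031 ≈ 0.69322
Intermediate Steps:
B(v) = 4 (B(v) = 3 + (v + v)/(v + v) = 3 + (2*v)/((2*v)) = 3 + (2*v)*(1/(2*v)) = 3 + 1 = 4)
(((-6067 + p(-65)) - t) + 24331)/(B(-99) + 32058) = (((-6067 - 102) - 1*(-4064)) + 24331)/(4 + 32058) = ((-6169 + 4064) + 24331)/32062 = (-2105 + 24331)*(1/32062) = 22226*(1/32062) = 11113/16031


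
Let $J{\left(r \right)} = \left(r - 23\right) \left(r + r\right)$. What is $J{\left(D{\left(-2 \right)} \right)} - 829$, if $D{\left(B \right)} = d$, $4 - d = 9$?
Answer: $-549$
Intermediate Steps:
$d = -5$ ($d = 4 - 9 = -5$)
$D{\left(B \right)} = -5$
$J{\left(r \right)} = 2 r \left(-23 + r\right)$ ($J{\left(r \right)} = \left(-23 + r\right) 2 r = 2 r \left(-23 + r\right)$)
$J{\left(D{\left(-2 \right)} \right)} - 829 = 2 \left(-5\right) \left(-23 - 5\right) - 829 = 2 \left(-5\right) \left(-28\right) - 829 = 280 - 829 = -549$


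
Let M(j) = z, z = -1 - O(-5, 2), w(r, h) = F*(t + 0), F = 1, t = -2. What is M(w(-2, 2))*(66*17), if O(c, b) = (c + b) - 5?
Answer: 7854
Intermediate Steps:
O(c, b) = -5 + b + c (O(c, b) = (b + c) - 5 = -5 + b + c)
w(r, h) = -2 (w(r, h) = 1*(-2 + 0) = 1*(-2) = -2)
z = 7 (z = -1 - (-5 + 2 - 5) = -1 - 1*(-8) = -1 + 8 = 7)
M(j) = 7
M(w(-2, 2))*(66*17) = 7*(66*17) = 7*1122 = 7854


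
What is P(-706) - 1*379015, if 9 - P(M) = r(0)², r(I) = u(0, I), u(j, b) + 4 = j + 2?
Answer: -379010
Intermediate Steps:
u(j, b) = -2 + j (u(j, b) = -4 + (j + 2) = -4 + (2 + j) = -2 + j)
r(I) = -2 (r(I) = -2 + 0 = -2)
P(M) = 5 (P(M) = 9 - 1*(-2)² = 9 - 1*4 = 9 - 4 = 5)
P(-706) - 1*379015 = 5 - 1*379015 = 5 - 379015 = -379010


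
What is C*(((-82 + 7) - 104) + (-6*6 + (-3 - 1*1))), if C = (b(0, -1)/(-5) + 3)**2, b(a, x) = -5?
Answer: -3504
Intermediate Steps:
C = 16 (C = (-5/(-5) + 3)**2 = (-5*(-1/5) + 3)**2 = (1 + 3)**2 = 4**2 = 16)
C*(((-82 + 7) - 104) + (-6*6 + (-3 - 1*1))) = 16*(((-82 + 7) - 104) + (-6*6 + (-3 - 1*1))) = 16*((-75 - 104) + (-36 + (-3 - 1))) = 16*(-179 + (-36 - 4)) = 16*(-179 - 40) = 16*(-219) = -3504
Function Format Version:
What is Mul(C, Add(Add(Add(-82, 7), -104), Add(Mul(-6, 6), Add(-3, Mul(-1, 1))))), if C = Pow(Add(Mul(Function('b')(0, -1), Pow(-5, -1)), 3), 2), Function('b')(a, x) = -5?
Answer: -3504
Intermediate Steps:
C = 16 (C = Pow(Add(Mul(-5, Pow(-5, -1)), 3), 2) = Pow(Add(Mul(-5, Rational(-1, 5)), 3), 2) = Pow(Add(1, 3), 2) = Pow(4, 2) = 16)
Mul(C, Add(Add(Add(-82, 7), -104), Add(Mul(-6, 6), Add(-3, Mul(-1, 1))))) = Mul(16, Add(Add(Add(-82, 7), -104), Add(Mul(-6, 6), Add(-3, Mul(-1, 1))))) = Mul(16, Add(Add(-75, -104), Add(-36, Add(-3, -1)))) = Mul(16, Add(-179, Add(-36, -4))) = Mul(16, Add(-179, -40)) = Mul(16, -219) = -3504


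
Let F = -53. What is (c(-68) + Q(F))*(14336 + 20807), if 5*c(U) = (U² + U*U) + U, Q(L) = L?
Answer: 62659969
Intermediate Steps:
c(U) = U/5 + 2*U²/5 (c(U) = ((U² + U*U) + U)/5 = ((U² + U²) + U)/5 = (2*U² + U)/5 = (U + 2*U²)/5 = U/5 + 2*U²/5)
(c(-68) + Q(F))*(14336 + 20807) = ((⅕)*(-68)*(1 + 2*(-68)) - 53)*(14336 + 20807) = ((⅕)*(-68)*(1 - 136) - 53)*35143 = ((⅕)*(-68)*(-135) - 53)*35143 = (1836 - 53)*35143 = 1783*35143 = 62659969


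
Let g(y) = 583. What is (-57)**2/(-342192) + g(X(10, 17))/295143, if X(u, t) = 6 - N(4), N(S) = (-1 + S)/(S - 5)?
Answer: -253140557/33665191152 ≈ -0.0075194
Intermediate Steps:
N(S) = (-1 + S)/(-5 + S)
X(u, t) = 9 (X(u, t) = 6 - (-1 + 4)/(-5 + 4) = 6 - 3/(-1) = 6 - (-1)*3 = 6 - 1*(-3) = 6 + 3 = 9)
(-57)**2/(-342192) + g(X(10, 17))/295143 = (-57)**2/(-342192) + 583/295143 = 3249*(-1/342192) + 583*(1/295143) = -1083/114064 + 583/295143 = -253140557/33665191152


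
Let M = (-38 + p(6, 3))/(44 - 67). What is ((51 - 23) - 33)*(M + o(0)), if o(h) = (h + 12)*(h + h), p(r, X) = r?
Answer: -160/23 ≈ -6.9565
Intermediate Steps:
o(h) = 2*h*(12 + h) (o(h) = (12 + h)*(2*h) = 2*h*(12 + h))
M = 32/23 (M = (-38 + 6)/(44 - 67) = -32/(-23) = -32*(-1/23) = 32/23 ≈ 1.3913)
((51 - 23) - 33)*(M + o(0)) = ((51 - 23) - 33)*(32/23 + 2*0*(12 + 0)) = (28 - 33)*(32/23 + 2*0*12) = -5*(32/23 + 0) = -5*32/23 = -160/23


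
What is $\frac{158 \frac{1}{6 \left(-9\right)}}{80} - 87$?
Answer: $- \frac{187999}{2160} \approx -87.037$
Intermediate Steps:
$\frac{158 \frac{1}{6 \left(-9\right)}}{80} - 87 = \frac{158}{-54} \cdot \frac{1}{80} - 87 = 158 \left(- \frac{1}{54}\right) \frac{1}{80} - 87 = \left(- \frac{79}{27}\right) \frac{1}{80} - 87 = - \frac{79}{2160} - 87 = - \frac{187999}{2160}$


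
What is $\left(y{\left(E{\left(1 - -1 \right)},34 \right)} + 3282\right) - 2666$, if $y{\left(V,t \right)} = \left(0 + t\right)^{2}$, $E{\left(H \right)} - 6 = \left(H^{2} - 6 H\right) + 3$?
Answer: $1772$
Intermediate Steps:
$E{\left(H \right)} = 9 + H^{2} - 6 H$ ($E{\left(H \right)} = 6 + \left(\left(H^{2} - 6 H\right) + 3\right) = 6 + \left(3 + H^{2} - 6 H\right) = 9 + H^{2} - 6 H$)
$y{\left(V,t \right)} = t^{2}$
$\left(y{\left(E{\left(1 - -1 \right)},34 \right)} + 3282\right) - 2666 = \left(34^{2} + 3282\right) - 2666 = \left(1156 + 3282\right) - 2666 = 4438 - 2666 = 1772$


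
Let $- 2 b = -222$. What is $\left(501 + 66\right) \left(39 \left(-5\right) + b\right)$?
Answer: $-47628$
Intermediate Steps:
$b = 111$ ($b = \left(- \frac{1}{2}\right) \left(-222\right) = 111$)
$\left(501 + 66\right) \left(39 \left(-5\right) + b\right) = \left(501 + 66\right) \left(39 \left(-5\right) + 111\right) = 567 \left(-195 + 111\right) = 567 \left(-84\right) = -47628$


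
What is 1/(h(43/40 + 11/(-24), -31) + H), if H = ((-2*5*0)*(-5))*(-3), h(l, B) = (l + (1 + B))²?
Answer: 3600/3108169 ≈ 0.0011582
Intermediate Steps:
h(l, B) = (1 + B + l)²
H = 0 (H = (-10*0*(-5))*(-3) = (0*(-5))*(-3) = 0*(-3) = 0)
1/(h(43/40 + 11/(-24), -31) + H) = 1/((1 - 31 + (43/40 + 11/(-24)))² + 0) = 1/((1 - 31 + (43*(1/40) + 11*(-1/24)))² + 0) = 1/((1 - 31 + (43/40 - 11/24))² + 0) = 1/((1 - 31 + 37/60)² + 0) = 1/((-1763/60)² + 0) = 1/(3108169/3600 + 0) = 1/(3108169/3600) = 3600/3108169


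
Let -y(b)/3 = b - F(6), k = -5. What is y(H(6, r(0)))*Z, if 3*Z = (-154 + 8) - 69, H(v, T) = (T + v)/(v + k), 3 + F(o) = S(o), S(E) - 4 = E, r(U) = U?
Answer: -215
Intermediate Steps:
S(E) = 4 + E
F(o) = 1 + o (F(o) = -3 + (4 + o) = 1 + o)
H(v, T) = (T + v)/(-5 + v) (H(v, T) = (T + v)/(v - 5) = (T + v)/(-5 + v))
y(b) = 21 - 3*b (y(b) = -3*(b - (1 + 6)) = -3*(b - 1*7) = -3*(b - 7) = -3*(-7 + b) = 21 - 3*b)
Z = -215/3 (Z = ((-154 + 8) - 69)/3 = (-146 - 69)/3 = (⅓)*(-215) = -215/3 ≈ -71.667)
y(H(6, r(0)))*Z = (21 - 3*(0 + 6)/(-5 + 6))*(-215/3) = (21 - 3*6/1)*(-215/3) = (21 - 3*6)*(-215/3) = (21 - 18)*(-215/3) = 3*(-215/3) = -215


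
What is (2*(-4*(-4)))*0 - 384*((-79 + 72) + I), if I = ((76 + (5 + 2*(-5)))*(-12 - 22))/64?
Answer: 17172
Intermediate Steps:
I = -1207/32 (I = ((76 + (5 - 10))*(-34))*(1/64) = ((76 - 5)*(-34))*(1/64) = (71*(-34))*(1/64) = -2414*1/64 = -1207/32 ≈ -37.719)
(2*(-4*(-4)))*0 - 384*((-79 + 72) + I) = (2*(-4*(-4)))*0 - 384*((-79 + 72) - 1207/32) = (2*16)*0 - 384*(-7 - 1207/32) = 32*0 - 384*(-1431/32) = 0 + 17172 = 17172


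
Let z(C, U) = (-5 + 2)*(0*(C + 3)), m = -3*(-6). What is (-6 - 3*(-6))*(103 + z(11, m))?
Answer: 1236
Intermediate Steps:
m = 18
z(C, U) = 0 (z(C, U) = -0*(3 + C) = -3*0 = 0)
(-6 - 3*(-6))*(103 + z(11, m)) = (-6 - 3*(-6))*(103 + 0) = (-6 + 18)*103 = 12*103 = 1236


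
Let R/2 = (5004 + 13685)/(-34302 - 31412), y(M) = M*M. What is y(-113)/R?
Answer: -38141003/1699 ≈ -22449.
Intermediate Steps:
y(M) = M²
R = -1699/2987 (R = 2*((5004 + 13685)/(-34302 - 31412)) = 2*(18689/(-65714)) = 2*(18689*(-1/65714)) = 2*(-1699/5974) = -1699/2987 ≈ -0.56880)
y(-113)/R = (-113)²/(-1699/2987) = 12769*(-2987/1699) = -38141003/1699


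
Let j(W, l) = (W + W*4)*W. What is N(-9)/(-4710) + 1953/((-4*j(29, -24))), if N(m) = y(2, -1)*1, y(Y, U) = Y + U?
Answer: -184309/1584444 ≈ -0.11632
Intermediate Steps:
j(W, l) = 5*W**2 (j(W, l) = (W + 4*W)*W = (5*W)*W = 5*W**2)
y(Y, U) = U + Y
N(m) = 1 (N(m) = (-1 + 2)*1 = 1*1 = 1)
N(-9)/(-4710) + 1953/((-4*j(29, -24))) = 1/(-4710) + 1953/((-20*29**2)) = 1*(-1/4710) + 1953/((-20*841)) = -1/4710 + 1953/((-4*4205)) = -1/4710 + 1953/(-16820) = -1/4710 + 1953*(-1/16820) = -1/4710 - 1953/16820 = -184309/1584444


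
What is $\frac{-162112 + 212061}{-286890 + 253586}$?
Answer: $- \frac{49949}{33304} \approx -1.4998$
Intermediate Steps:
$\frac{-162112 + 212061}{-286890 + 253586} = \frac{49949}{-33304} = 49949 \left(- \frac{1}{33304}\right) = - \frac{49949}{33304}$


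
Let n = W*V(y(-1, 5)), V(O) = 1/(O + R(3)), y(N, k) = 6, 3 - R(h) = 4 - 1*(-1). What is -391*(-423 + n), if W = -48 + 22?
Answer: 335869/2 ≈ 1.6793e+5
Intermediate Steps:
R(h) = -2 (R(h) = 3 - (4 - 1*(-1)) = 3 - (4 + 1) = 3 - 1*5 = 3 - 5 = -2)
W = -26
V(O) = 1/(-2 + O) (V(O) = 1/(O - 2) = 1/(-2 + O))
n = -13/2 (n = -26/(-2 + 6) = -26/4 = -26*1/4 = -13/2 ≈ -6.5000)
-391*(-423 + n) = -391*(-423 - 13/2) = -391*(-859/2) = 335869/2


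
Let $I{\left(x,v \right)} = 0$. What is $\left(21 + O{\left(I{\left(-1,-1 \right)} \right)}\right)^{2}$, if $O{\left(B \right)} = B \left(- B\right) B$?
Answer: $441$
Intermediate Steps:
$O{\left(B \right)} = - B^{3}$ ($O{\left(B \right)} = - B^{2} B = - B^{3}$)
$\left(21 + O{\left(I{\left(-1,-1 \right)} \right)}\right)^{2} = \left(21 - 0^{3}\right)^{2} = \left(21 - 0\right)^{2} = \left(21 + 0\right)^{2} = 21^{2} = 441$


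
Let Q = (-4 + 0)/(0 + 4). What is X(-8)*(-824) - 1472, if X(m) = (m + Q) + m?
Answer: 12536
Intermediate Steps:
Q = -1 (Q = -4/4 = -4*¼ = -1)
X(m) = -1 + 2*m (X(m) = (m - 1) + m = (-1 + m) + m = -1 + 2*m)
X(-8)*(-824) - 1472 = (-1 + 2*(-8))*(-824) - 1472 = (-1 - 16)*(-824) - 1472 = -17*(-824) - 1472 = 14008 - 1472 = 12536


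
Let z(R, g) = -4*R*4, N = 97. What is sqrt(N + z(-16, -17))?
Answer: sqrt(353) ≈ 18.788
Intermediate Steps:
z(R, g) = -16*R
sqrt(N + z(-16, -17)) = sqrt(97 - 16*(-16)) = sqrt(97 + 256) = sqrt(353)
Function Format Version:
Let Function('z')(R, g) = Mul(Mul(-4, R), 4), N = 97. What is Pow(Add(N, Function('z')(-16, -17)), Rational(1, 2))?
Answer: Pow(353, Rational(1, 2)) ≈ 18.788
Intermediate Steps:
Function('z')(R, g) = Mul(-16, R)
Pow(Add(N, Function('z')(-16, -17)), Rational(1, 2)) = Pow(Add(97, Mul(-16, -16)), Rational(1, 2)) = Pow(Add(97, 256), Rational(1, 2)) = Pow(353, Rational(1, 2))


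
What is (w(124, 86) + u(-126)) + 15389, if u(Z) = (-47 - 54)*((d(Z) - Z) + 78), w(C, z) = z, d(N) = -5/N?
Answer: -646759/126 ≈ -5133.0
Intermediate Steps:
u(Z) = -7878 + 101*Z + 505/Z (u(Z) = (-47 - 54)*((-5/Z - Z) + 78) = -101*((-Z - 5/Z) + 78) = -101*(78 - Z - 5/Z) = -7878 + 101*Z + 505/Z)
(w(124, 86) + u(-126)) + 15389 = (86 + (-7878 + 101*(-126) + 505/(-126))) + 15389 = (86 + (-7878 - 12726 + 505*(-1/126))) + 15389 = (86 + (-7878 - 12726 - 505/126)) + 15389 = (86 - 2596609/126) + 15389 = -2585773/126 + 15389 = -646759/126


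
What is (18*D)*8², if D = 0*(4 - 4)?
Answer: 0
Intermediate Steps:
D = 0 (D = 0*0 = 0)
(18*D)*8² = (18*0)*8² = 0*64 = 0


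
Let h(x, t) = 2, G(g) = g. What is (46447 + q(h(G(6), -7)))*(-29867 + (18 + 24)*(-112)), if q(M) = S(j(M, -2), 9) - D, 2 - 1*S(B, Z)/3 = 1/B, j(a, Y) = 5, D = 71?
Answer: -8017256897/5 ≈ -1.6035e+9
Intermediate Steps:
S(B, Z) = 6 - 3/B
q(M) = -328/5 (q(M) = (6 - 3/5) - 1*71 = (6 - 3*⅕) - 71 = (6 - ⅗) - 71 = 27/5 - 71 = -328/5)
(46447 + q(h(G(6), -7)))*(-29867 + (18 + 24)*(-112)) = (46447 - 328/5)*(-29867 + (18 + 24)*(-112)) = 231907*(-29867 + 42*(-112))/5 = 231907*(-29867 - 4704)/5 = (231907/5)*(-34571) = -8017256897/5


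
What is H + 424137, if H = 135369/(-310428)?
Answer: 14629318363/34492 ≈ 4.2414e+5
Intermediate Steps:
H = -15041/34492 (H = 135369*(-1/310428) = -15041/34492 ≈ -0.43607)
H + 424137 = -15041/34492 + 424137 = 14629318363/34492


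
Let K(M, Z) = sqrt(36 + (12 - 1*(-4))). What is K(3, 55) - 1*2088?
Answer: -2088 + 2*sqrt(13) ≈ -2080.8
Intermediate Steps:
K(M, Z) = 2*sqrt(13) (K(M, Z) = sqrt(36 + (12 + 4)) = sqrt(36 + 16) = sqrt(52) = 2*sqrt(13))
K(3, 55) - 1*2088 = 2*sqrt(13) - 1*2088 = 2*sqrt(13) - 2088 = -2088 + 2*sqrt(13)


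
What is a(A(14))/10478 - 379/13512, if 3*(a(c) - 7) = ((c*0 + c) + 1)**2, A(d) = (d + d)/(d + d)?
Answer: -1929281/70789368 ≈ -0.027254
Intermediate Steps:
A(d) = 1 (A(d) = (2*d)/((2*d)) = (2*d)*(1/(2*d)) = 1)
a(c) = 7 + (1 + c)**2/3 (a(c) = 7 + ((c*0 + c) + 1)**2/3 = 7 + ((0 + c) + 1)**2/3 = 7 + (c + 1)**2/3 = 7 + (1 + c)**2/3)
a(A(14))/10478 - 379/13512 = (7 + (1 + 1)**2/3)/10478 - 379/13512 = (7 + (1/3)*2**2)*(1/10478) - 379*1/13512 = (7 + (1/3)*4)*(1/10478) - 379/13512 = (7 + 4/3)*(1/10478) - 379/13512 = (25/3)*(1/10478) - 379/13512 = 25/31434 - 379/13512 = -1929281/70789368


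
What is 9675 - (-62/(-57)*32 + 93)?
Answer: 544190/57 ≈ 9547.2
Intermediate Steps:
9675 - (-62/(-57)*32 + 93) = 9675 - (-62*(-1/57)*32 + 93) = 9675 - ((62/57)*32 + 93) = 9675 - (1984/57 + 93) = 9675 - 1*7285/57 = 9675 - 7285/57 = 544190/57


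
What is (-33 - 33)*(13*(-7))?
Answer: 6006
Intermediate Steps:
(-33 - 33)*(13*(-7)) = -66*(-91) = 6006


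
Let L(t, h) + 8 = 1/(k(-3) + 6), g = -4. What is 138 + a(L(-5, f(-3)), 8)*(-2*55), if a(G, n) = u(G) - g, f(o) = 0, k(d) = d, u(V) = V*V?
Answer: -60908/9 ≈ -6767.6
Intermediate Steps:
u(V) = V²
L(t, h) = -23/3 (L(t, h) = -8 + 1/(-3 + 6) = -8 + 1/3 = -8 + ⅓ = -23/3)
a(G, n) = 4 + G² (a(G, n) = G² - 1*(-4) = G² + 4 = 4 + G²)
138 + a(L(-5, f(-3)), 8)*(-2*55) = 138 + (4 + (-23/3)²)*(-2*55) = 138 + (4 + 529/9)*(-110) = 138 + (565/9)*(-110) = 138 - 62150/9 = -60908/9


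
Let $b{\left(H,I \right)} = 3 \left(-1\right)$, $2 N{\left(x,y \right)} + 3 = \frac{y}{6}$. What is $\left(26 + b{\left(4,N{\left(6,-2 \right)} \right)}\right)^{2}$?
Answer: $529$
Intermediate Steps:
$N{\left(x,y \right)} = - \frac{3}{2} + \frac{y}{12}$ ($N{\left(x,y \right)} = - \frac{3}{2} + \frac{y \frac{1}{6}}{2} = - \frac{3}{2} + \frac{\frac{1}{6} y}{2} = - \frac{3}{2} + \frac{y}{12}$)
$b{\left(H,I \right)} = -3$
$\left(26 + b{\left(4,N{\left(6,-2 \right)} \right)}\right)^{2} = \left(26 - 3\right)^{2} = 23^{2} = 529$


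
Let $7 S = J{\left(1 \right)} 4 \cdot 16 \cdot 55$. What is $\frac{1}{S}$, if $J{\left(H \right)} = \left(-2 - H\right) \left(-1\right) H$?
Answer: $\frac{7}{10560} \approx 0.00066288$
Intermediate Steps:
$J{\left(H \right)} = H \left(2 + H\right)$ ($J{\left(H \right)} = \left(2 + H\right) H = H \left(2 + H\right)$)
$S = \frac{10560}{7}$ ($S = \frac{1 \left(2 + 1\right) 4 \cdot 16 \cdot 55}{7} = \frac{1 \cdot 3 \cdot 4 \cdot 16 \cdot 55}{7} = \frac{3 \cdot 4 \cdot 16 \cdot 55}{7} = \frac{12 \cdot 16 \cdot 55}{7} = \frac{192 \cdot 55}{7} = \frac{1}{7} \cdot 10560 = \frac{10560}{7} \approx 1508.6$)
$\frac{1}{S} = \frac{1}{\frac{10560}{7}} = \frac{7}{10560}$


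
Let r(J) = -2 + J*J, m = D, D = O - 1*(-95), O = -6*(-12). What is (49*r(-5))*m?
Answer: 188209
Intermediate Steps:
O = 72
D = 167 (D = 72 - 1*(-95) = 72 + 95 = 167)
m = 167
r(J) = -2 + J**2
(49*r(-5))*m = (49*(-2 + (-5)**2))*167 = (49*(-2 + 25))*167 = (49*23)*167 = 1127*167 = 188209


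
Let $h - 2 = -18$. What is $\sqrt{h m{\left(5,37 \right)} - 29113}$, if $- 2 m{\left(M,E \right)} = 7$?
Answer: $7 i \sqrt{593} \approx 170.46 i$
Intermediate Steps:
$m{\left(M,E \right)} = - \frac{7}{2}$ ($m{\left(M,E \right)} = \left(- \frac{1}{2}\right) 7 = - \frac{7}{2}$)
$h = -16$ ($h = 2 - 18 = -16$)
$\sqrt{h m{\left(5,37 \right)} - 29113} = \sqrt{\left(-16\right) \left(- \frac{7}{2}\right) - 29113} = \sqrt{56 - 29113} = \sqrt{-29057} = 7 i \sqrt{593}$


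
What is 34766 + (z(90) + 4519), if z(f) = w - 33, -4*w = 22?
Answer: 78493/2 ≈ 39247.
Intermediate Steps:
w = -11/2 (w = -1/4*22 = -11/2 ≈ -5.5000)
z(f) = -77/2 (z(f) = -11/2 - 33 = -77/2)
34766 + (z(90) + 4519) = 34766 + (-77/2 + 4519) = 34766 + 8961/2 = 78493/2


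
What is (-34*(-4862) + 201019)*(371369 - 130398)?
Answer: 88274183517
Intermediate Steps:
(-34*(-4862) + 201019)*(371369 - 130398) = (165308 + 201019)*240971 = 366327*240971 = 88274183517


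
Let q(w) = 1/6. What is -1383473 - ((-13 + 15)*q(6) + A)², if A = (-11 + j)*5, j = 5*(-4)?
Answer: -12666553/9 ≈ -1.4074e+6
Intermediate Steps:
q(w) = ⅙
j = -20
A = -155 (A = (-11 - 20)*5 = -31*5 = -155)
-1383473 - ((-13 + 15)*q(6) + A)² = -1383473 - ((-13 + 15)*(⅙) - 155)² = -1383473 - (2*(⅙) - 155)² = -1383473 - (⅓ - 155)² = -1383473 - (-464/3)² = -1383473 - 1*215296/9 = -1383473 - 215296/9 = -12666553/9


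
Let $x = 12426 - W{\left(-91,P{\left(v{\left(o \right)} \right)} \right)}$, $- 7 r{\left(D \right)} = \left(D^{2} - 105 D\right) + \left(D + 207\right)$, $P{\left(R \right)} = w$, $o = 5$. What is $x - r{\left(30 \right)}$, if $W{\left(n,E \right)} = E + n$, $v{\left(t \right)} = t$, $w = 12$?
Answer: $\frac{85522}{7} \approx 12217.0$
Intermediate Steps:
$P{\left(R \right)} = 12$
$r{\left(D \right)} = - \frac{207}{7} - \frac{D^{2}}{7} + \frac{104 D}{7}$ ($r{\left(D \right)} = - \frac{\left(D^{2} - 105 D\right) + \left(D + 207\right)}{7} = - \frac{\left(D^{2} - 105 D\right) + \left(207 + D\right)}{7} = - \frac{207 + D^{2} - 104 D}{7} = - \frac{207}{7} - \frac{D^{2}}{7} + \frac{104 D}{7}$)
$x = 12505$ ($x = 12426 - \left(12 - 91\right) = 12426 - -79 = 12426 + 79 = 12505$)
$x - r{\left(30 \right)} = 12505 - \left(- \frac{207}{7} - \frac{30^{2}}{7} + \frac{104}{7} \cdot 30\right) = 12505 - \left(- \frac{207}{7} - \frac{900}{7} + \frac{3120}{7}\right) = 12505 - \frac{2013}{7} = \frac{85522}{7}$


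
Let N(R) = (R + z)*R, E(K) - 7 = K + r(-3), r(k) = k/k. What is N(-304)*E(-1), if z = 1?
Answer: 644784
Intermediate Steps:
r(k) = 1
E(K) = 8 + K (E(K) = 7 + (K + 1) = 7 + (1 + K) = 8 + K)
N(R) = R*(1 + R) (N(R) = (R + 1)*R = (1 + R)*R = R*(1 + R))
N(-304)*E(-1) = (-304*(1 - 304))*(8 - 1) = -304*(-303)*7 = 92112*7 = 644784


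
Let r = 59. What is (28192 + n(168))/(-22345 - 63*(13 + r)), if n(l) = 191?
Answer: -28383/26881 ≈ -1.0559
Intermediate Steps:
(28192 + n(168))/(-22345 - 63*(13 + r)) = (28192 + 191)/(-22345 - 63*(13 + 59)) = 28383/(-22345 - 63*72) = 28383/(-22345 - 4536) = 28383/(-26881) = 28383*(-1/26881) = -28383/26881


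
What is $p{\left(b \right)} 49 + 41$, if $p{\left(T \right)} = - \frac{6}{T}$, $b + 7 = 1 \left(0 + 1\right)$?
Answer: $90$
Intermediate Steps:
$b = -6$ ($b = -7 + 1 \left(0 + 1\right) = -7 + 1 \cdot 1 = -7 + 1 = -6$)
$p{\left(b \right)} 49 + 41 = - \frac{6}{-6} \cdot 49 + 41 = \left(-6\right) \left(- \frac{1}{6}\right) 49 + 41 = 1 \cdot 49 + 41 = 49 + 41 = 90$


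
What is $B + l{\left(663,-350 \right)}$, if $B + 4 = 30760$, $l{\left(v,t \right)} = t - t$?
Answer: $30756$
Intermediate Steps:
$l{\left(v,t \right)} = 0$
$B = 30756$ ($B = -4 + 30760 = 30756$)
$B + l{\left(663,-350 \right)} = 30756 + 0 = 30756$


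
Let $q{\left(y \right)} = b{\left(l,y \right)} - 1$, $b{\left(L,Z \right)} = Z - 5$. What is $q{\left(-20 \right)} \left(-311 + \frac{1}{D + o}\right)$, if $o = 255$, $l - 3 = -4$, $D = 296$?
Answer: $\frac{4455360}{551} \approx 8086.0$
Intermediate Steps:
$l = -1$ ($l = 3 - 4 = -1$)
$b{\left(L,Z \right)} = -5 + Z$
$q{\left(y \right)} = -6 + y$ ($q{\left(y \right)} = \left(-5 + y\right) - 1 = -6 + y$)
$q{\left(-20 \right)} \left(-311 + \frac{1}{D + o}\right) = \left(-6 - 20\right) \left(-311 + \frac{1}{296 + 255}\right) = - 26 \left(-311 + \frac{1}{551}\right) = \left(-26\right) \left(- \frac{171360}{551}\right) = \frac{4455360}{551}$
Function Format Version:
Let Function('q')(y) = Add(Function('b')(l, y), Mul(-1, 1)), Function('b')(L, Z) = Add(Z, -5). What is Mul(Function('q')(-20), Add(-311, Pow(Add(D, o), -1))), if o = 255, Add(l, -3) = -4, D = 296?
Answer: Rational(4455360, 551) ≈ 8086.0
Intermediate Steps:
l = -1 (l = Add(3, -4) = -1)
Function('b')(L, Z) = Add(-5, Z)
Function('q')(y) = Add(-6, y) (Function('q')(y) = Add(Add(-5, y), Mul(-1, 1)) = Add(Add(-5, y), -1) = Add(-6, y))
Mul(Function('q')(-20), Add(-311, Pow(Add(D, o), -1))) = Mul(Add(-6, -20), Add(-311, Pow(Add(296, 255), -1))) = Mul(-26, Add(-311, Pow(551, -1))) = Mul(-26, Add(-311, Rational(1, 551))) = Mul(-26, Rational(-171360, 551)) = Rational(4455360, 551)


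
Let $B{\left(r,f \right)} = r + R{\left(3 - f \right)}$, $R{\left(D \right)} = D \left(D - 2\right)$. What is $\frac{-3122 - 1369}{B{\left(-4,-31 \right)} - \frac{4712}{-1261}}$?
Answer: $- \frac{629239}{152404} \approx -4.1288$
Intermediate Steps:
$R{\left(D \right)} = D \left(-2 + D\right)$
$B{\left(r,f \right)} = r + \left(1 - f\right) \left(3 - f\right)$ ($B{\left(r,f \right)} = r + \left(3 - f\right) \left(-2 - \left(-3 + f\right)\right) = r + \left(3 - f\right) \left(1 - f\right) = r + \left(1 - f\right) \left(3 - f\right)$)
$\frac{-3122 - 1369}{B{\left(-4,-31 \right)} - \frac{4712}{-1261}} = \frac{-3122 - 1369}{\left(-4 + \left(-1 - 31\right) \left(-3 - 31\right)\right) - \frac{4712}{-1261}} = - \frac{4491}{\left(-4 - -1088\right) - - \frac{4712}{1261}} = - \frac{4491}{\left(-4 + 1088\right) + \frac{4712}{1261}} = - \frac{4491}{1084 + \frac{4712}{1261}} = - \frac{4491}{\frac{1371636}{1261}} = \left(-4491\right) \frac{1261}{1371636} = - \frac{629239}{152404}$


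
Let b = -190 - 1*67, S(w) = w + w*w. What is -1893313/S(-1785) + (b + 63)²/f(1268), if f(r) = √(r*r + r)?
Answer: -1893313/3184440 + 18818*√44697/134091 ≈ 29.075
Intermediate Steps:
S(w) = w + w²
b = -257 (b = -190 - 67 = -257)
f(r) = √(r + r²) (f(r) = √(r² + r) = √(r + r²))
-1893313/S(-1785) + (b + 63)²/f(1268) = -1893313*(-1/(1785*(1 - 1785))) + (-257 + 63)²/(√(1268*(1 + 1268))) = -1893313/((-1785*(-1784))) + (-194)²/(√(1268*1269)) = -1893313/3184440 + 37636/(√1609092) = -1893313*1/3184440 + 37636/((6*√44697)) = -1893313/3184440 + 37636*(√44697/268182) = -1893313/3184440 + 18818*√44697/134091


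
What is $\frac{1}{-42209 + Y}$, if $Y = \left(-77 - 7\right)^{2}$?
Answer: $- \frac{1}{35153} \approx -2.8447 \cdot 10^{-5}$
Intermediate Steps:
$Y = 7056$ ($Y = \left(-84\right)^{2} = 7056$)
$\frac{1}{-42209 + Y} = \frac{1}{-42209 + 7056} = \frac{1}{-35153} = - \frac{1}{35153}$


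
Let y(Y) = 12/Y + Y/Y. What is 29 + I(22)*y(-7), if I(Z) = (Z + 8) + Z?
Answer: -57/7 ≈ -8.1429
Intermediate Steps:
y(Y) = 1 + 12/Y (y(Y) = 12/Y + 1 = 1 + 12/Y)
I(Z) = 8 + 2*Z (I(Z) = (8 + Z) + Z = 8 + 2*Z)
29 + I(22)*y(-7) = 29 + (8 + 2*22)*((12 - 7)/(-7)) = 29 + (8 + 44)*(-⅐*5) = 29 + 52*(-5/7) = 29 - 260/7 = -57/7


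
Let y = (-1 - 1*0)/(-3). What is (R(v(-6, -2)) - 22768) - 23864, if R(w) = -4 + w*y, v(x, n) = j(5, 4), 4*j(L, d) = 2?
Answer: -279815/6 ≈ -46636.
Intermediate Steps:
j(L, d) = 1/2 (j(L, d) = (1/4)*2 = 1/2)
y = 1/3 (y = (-1 + 0)*(-1/3) = -1*(-1/3) = 1/3 ≈ 0.33333)
v(x, n) = 1/2
R(w) = -4 + w/3 (R(w) = -4 + w*(1/3) = -4 + w/3)
(R(v(-6, -2)) - 22768) - 23864 = ((-4 + (1/3)*(1/2)) - 22768) - 23864 = ((-4 + 1/6) - 22768) - 23864 = (-23/6 - 22768) - 23864 = -136631/6 - 23864 = -279815/6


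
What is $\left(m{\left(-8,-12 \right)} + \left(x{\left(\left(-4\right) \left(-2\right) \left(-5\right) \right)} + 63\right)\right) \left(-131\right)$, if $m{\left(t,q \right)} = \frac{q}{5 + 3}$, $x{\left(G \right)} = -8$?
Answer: $- \frac{14017}{2} \approx -7008.5$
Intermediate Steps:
$m{\left(t,q \right)} = \frac{q}{8}$
$\left(m{\left(-8,-12 \right)} + \left(x{\left(\left(-4\right) \left(-2\right) \left(-5\right) \right)} + 63\right)\right) \left(-131\right) = \left(\frac{1}{8} \left(-12\right) + \left(-8 + 63\right)\right) \left(-131\right) = \left(- \frac{3}{2} + 55\right) \left(-131\right) = \frac{107}{2} \left(-131\right) = - \frac{14017}{2}$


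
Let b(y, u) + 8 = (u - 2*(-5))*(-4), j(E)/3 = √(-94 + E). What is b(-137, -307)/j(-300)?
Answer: -590*I*√394/591 ≈ -19.816*I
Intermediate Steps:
j(E) = 3*√(-94 + E)
b(y, u) = -48 - 4*u (b(y, u) = -8 + (u - 2*(-5))*(-4) = -8 + (u + 10)*(-4) = -8 + (10 + u)*(-4) = -8 + (-40 - 4*u) = -48 - 4*u)
b(-137, -307)/j(-300) = (-48 - 4*(-307))/((3*√(-94 - 300))) = (-48 + 1228)/((3*√(-394))) = 1180/((3*(I*√394))) = 1180/((3*I*√394)) = 1180*(-I*√394/1182) = -590*I*√394/591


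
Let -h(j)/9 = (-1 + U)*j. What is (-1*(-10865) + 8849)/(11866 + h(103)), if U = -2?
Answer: 19714/14647 ≈ 1.3459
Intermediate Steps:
h(j) = 27*j (h(j) = -9*(-1 - 2)*j = -(-27)*j = 27*j)
(-1*(-10865) + 8849)/(11866 + h(103)) = (-1*(-10865) + 8849)/(11866 + 27*103) = (10865 + 8849)/(11866 + 2781) = 19714/14647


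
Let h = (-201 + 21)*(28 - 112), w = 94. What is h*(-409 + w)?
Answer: -4762800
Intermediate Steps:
h = 15120 (h = -180*(-84) = 15120)
h*(-409 + w) = 15120*(-409 + 94) = 15120*(-315) = -4762800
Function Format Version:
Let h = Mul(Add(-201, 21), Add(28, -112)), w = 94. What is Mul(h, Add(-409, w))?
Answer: -4762800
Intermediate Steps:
h = 15120 (h = Mul(-180, -84) = 15120)
Mul(h, Add(-409, w)) = Mul(15120, Add(-409, 94)) = Mul(15120, -315) = -4762800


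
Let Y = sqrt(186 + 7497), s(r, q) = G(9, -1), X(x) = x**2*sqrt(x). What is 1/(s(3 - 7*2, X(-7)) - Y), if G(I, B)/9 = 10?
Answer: 30/139 + sqrt(7683)/417 ≈ 0.42603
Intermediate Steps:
G(I, B) = 90 (G(I, B) = 9*10 = 90)
X(x) = x**(5/2)
s(r, q) = 90
Y = sqrt(7683) ≈ 87.653
1/(s(3 - 7*2, X(-7)) - Y) = 1/(90 - sqrt(7683))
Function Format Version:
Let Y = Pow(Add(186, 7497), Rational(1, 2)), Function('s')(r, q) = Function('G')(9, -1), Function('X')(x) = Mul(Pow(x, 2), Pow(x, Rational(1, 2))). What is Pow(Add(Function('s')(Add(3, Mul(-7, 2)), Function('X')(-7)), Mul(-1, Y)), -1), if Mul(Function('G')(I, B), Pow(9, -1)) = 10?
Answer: Add(Rational(30, 139), Mul(Rational(1, 417), Pow(7683, Rational(1, 2)))) ≈ 0.42603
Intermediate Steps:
Function('G')(I, B) = 90 (Function('G')(I, B) = Mul(9, 10) = 90)
Function('X')(x) = Pow(x, Rational(5, 2))
Function('s')(r, q) = 90
Y = Pow(7683, Rational(1, 2)) ≈ 87.653
Pow(Add(Function('s')(Add(3, Mul(-7, 2)), Function('X')(-7)), Mul(-1, Y)), -1) = Pow(Add(90, Mul(-1, Pow(7683, Rational(1, 2)))), -1)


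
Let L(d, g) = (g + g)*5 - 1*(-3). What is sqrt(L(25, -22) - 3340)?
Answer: I*sqrt(3557) ≈ 59.641*I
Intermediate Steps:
L(d, g) = 3 + 10*g (L(d, g) = (2*g)*5 + 3 = 10*g + 3 = 3 + 10*g)
sqrt(L(25, -22) - 3340) = sqrt((3 + 10*(-22)) - 3340) = sqrt((3 - 220) - 3340) = sqrt(-217 - 3340) = sqrt(-3557) = I*sqrt(3557)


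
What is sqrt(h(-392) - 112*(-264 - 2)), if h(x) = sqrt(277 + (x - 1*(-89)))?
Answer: sqrt(29792 + I*sqrt(26)) ≈ 172.6 + 0.015*I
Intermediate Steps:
h(x) = sqrt(366 + x) (h(x) = sqrt(277 + (x + 89)) = sqrt(277 + (89 + x)) = sqrt(366 + x))
sqrt(h(-392) - 112*(-264 - 2)) = sqrt(sqrt(366 - 392) - 112*(-264 - 2)) = sqrt(sqrt(-26) - 112*(-266)) = sqrt(I*sqrt(26) + 29792) = sqrt(29792 + I*sqrt(26))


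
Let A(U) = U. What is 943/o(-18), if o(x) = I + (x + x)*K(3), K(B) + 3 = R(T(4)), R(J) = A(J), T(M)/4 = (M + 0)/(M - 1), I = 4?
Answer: -943/80 ≈ -11.788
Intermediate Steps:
T(M) = 4*M/(-1 + M) (T(M) = 4*((M + 0)/(M - 1)) = 4*(M/(-1 + M)) = 4*M/(-1 + M))
R(J) = J
K(B) = 7/3 (K(B) = -3 + 4*4/(-1 + 4) = -3 + 4*4/3 = -3 + 4*4*(⅓) = -3 + 16/3 = 7/3)
o(x) = 4 + 14*x/3 (o(x) = 4 + (x + x)*(7/3) = 4 + (2*x)*(7/3) = 4 + 14*x/3)
943/o(-18) = 943/(4 + (14/3)*(-18)) = 943/(4 - 84) = 943/(-80) = 943*(-1/80) = -943/80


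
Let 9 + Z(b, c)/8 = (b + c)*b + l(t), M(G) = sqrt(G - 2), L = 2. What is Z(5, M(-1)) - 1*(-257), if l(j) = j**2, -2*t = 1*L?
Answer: 393 + 40*I*sqrt(3) ≈ 393.0 + 69.282*I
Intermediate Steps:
M(G) = sqrt(-2 + G)
t = -1 (t = -2/2 = -1/2*2 = -1)
Z(b, c) = -64 + 8*b*(b + c) (Z(b, c) = -72 + 8*((b + c)*b + (-1)**2) = -72 + 8*(b*(b + c) + 1) = -72 + 8*(1 + b*(b + c)) = -72 + (8 + 8*b*(b + c)) = -64 + 8*b*(b + c))
Z(5, M(-1)) - 1*(-257) = (-64 + 8*5**2 + 8*5*sqrt(-2 - 1)) - 1*(-257) = (-64 + 8*25 + 8*5*sqrt(-3)) + 257 = (-64 + 200 + 8*5*(I*sqrt(3))) + 257 = (-64 + 200 + 40*I*sqrt(3)) + 257 = (136 + 40*I*sqrt(3)) + 257 = 393 + 40*I*sqrt(3)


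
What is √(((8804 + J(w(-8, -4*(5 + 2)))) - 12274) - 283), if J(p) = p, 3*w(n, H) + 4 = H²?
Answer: I*√3493 ≈ 59.102*I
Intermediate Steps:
w(n, H) = -4/3 + H²/3
√(((8804 + J(w(-8, -4*(5 + 2)))) - 12274) - 283) = √(((8804 + (-4/3 + (-4*(5 + 2))²/3)) - 12274) - 283) = √(((8804 + (-4/3 + (-4*7)²/3)) - 12274) - 283) = √(((8804 + (-4/3 + (⅓)*(-28)²)) - 12274) - 283) = √(((8804 + (-4/3 + (⅓)*784)) - 12274) - 283) = √(((8804 + (-4/3 + 784/3)) - 12274) - 283) = √(((8804 + 260) - 12274) - 283) = √((9064 - 12274) - 283) = √(-3210 - 283) = √(-3493) = I*√3493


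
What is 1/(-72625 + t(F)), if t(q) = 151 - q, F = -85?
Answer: -1/72389 ≈ -1.3814e-5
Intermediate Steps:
1/(-72625 + t(F)) = 1/(-72625 + (151 - 1*(-85))) = 1/(-72625 + (151 + 85)) = 1/(-72625 + 236) = 1/(-72389) = -1/72389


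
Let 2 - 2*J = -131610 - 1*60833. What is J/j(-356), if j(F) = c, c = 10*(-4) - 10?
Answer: -38489/20 ≈ -1924.4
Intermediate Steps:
J = 192445/2 (J = 1 - (-131610 - 1*60833)/2 = 1 - (-131610 - 60833)/2 = 1 - ½*(-192443) = 1 + 192443/2 = 192445/2 ≈ 96223.)
c = -50 (c = -40 - 10 = -50)
j(F) = -50
J/j(-356) = (192445/2)/(-50) = (192445/2)*(-1/50) = -38489/20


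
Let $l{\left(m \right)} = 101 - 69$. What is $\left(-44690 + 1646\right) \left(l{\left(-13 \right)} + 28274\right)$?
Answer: $-1218403464$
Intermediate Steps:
$l{\left(m \right)} = 32$
$\left(-44690 + 1646\right) \left(l{\left(-13 \right)} + 28274\right) = \left(-44690 + 1646\right) \left(32 + 28274\right) = \left(-43044\right) 28306 = -1218403464$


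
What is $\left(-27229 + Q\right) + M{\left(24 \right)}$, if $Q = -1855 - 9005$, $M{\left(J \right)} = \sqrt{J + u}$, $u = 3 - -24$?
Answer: $-38089 + \sqrt{51} \approx -38082.0$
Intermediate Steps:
$u = 27$ ($u = 3 + 24 = 27$)
$M{\left(J \right)} = \sqrt{27 + J}$ ($M{\left(J \right)} = \sqrt{J + 27} = \sqrt{27 + J}$)
$Q = -10860$ ($Q = -1855 - 9005 = -10860$)
$\left(-27229 + Q\right) + M{\left(24 \right)} = \left(-27229 - 10860\right) + \sqrt{27 + 24} = -38089 + \sqrt{51}$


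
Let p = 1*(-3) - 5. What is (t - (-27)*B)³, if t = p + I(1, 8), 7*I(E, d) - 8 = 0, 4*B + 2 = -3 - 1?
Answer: -291434247/2744 ≈ -1.0621e+5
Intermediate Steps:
B = -3/2 (B = -½ + (-3 - 1)/4 = -½ + (¼)*(-4) = -½ - 1 = -3/2 ≈ -1.5000)
I(E, d) = 8/7 (I(E, d) = 8/7 + (⅐)*0 = 8/7 + 0 = 8/7)
p = -8 (p = -3 - 5 = -8)
t = -48/7 (t = -8 + 8/7 = -48/7 ≈ -6.8571)
(t - (-27)*B)³ = (-48/7 - (-27)*(-3)/2)³ = (-48/7 - 1*81/2)³ = (-48/7 - 81/2)³ = (-663/14)³ = -291434247/2744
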